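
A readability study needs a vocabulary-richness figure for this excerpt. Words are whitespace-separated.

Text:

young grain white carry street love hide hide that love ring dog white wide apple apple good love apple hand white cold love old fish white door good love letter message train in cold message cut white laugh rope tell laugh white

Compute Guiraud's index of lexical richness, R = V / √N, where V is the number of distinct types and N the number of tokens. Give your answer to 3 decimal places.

N = 42, V = 26.
√N = 6.480741
R = 26 / 6.480741 = 4.012

4.012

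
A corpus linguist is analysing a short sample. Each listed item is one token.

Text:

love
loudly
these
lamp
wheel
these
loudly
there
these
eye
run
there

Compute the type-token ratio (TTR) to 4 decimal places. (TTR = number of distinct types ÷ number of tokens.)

0.6667

N = 12 tokens, V = 8 types.
TTR = V / N = 8 / 12 = 0.6667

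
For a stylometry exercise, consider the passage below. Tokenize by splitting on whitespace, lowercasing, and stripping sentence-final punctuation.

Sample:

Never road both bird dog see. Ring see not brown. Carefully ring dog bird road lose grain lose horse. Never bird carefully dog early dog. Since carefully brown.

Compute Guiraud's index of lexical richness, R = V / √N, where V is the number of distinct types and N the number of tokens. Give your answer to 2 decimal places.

N = 28, V = 15.
√N = 5.291503
R = 15 / 5.291503 = 2.83

2.83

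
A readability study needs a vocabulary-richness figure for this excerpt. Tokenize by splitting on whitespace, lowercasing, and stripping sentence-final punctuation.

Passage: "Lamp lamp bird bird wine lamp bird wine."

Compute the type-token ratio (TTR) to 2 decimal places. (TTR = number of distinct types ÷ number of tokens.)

0.38

N = 8 tokens, V = 3 types.
TTR = V / N = 3 / 8 = 0.38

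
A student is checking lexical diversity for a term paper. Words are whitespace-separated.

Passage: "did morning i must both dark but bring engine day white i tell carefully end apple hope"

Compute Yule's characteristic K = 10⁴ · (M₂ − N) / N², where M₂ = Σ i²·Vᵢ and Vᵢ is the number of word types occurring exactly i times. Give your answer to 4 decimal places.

Frequencies: i:2, did:1, morning:1, must:1, both:1, dark:1, but:1, bring:1, engine:1, day:1, white:1, tell:1, carefully:1, end:1, apple:1, hope:1
N = 17. Frequency spectrum: V_1=15, V_2=1
M₂ = 1²·15 + 2²·1 = 19
K = 10000 × (19 − 17) / 17² = 69.2042

69.2042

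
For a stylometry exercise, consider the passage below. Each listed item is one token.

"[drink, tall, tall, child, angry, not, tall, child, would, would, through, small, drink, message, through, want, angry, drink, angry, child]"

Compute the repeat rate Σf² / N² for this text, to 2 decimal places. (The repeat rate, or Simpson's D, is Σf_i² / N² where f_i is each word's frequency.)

Frequencies: drink:3, tall:3, child:3, angry:3, would:2, through:2, not:1, small:1, message:1, want:1
Σf² = 48; N² = 400
Repeat rate = 48 / 400 = 0.12

0.12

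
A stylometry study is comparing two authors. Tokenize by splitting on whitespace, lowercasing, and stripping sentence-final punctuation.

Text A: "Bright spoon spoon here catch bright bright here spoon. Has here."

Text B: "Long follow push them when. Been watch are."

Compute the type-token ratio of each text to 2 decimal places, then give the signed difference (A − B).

-0.55

TTR(A) = 5/11 = 0.45
TTR(B) = 8/8 = 1.00
Difference = 0.45 − 1.00 = -0.55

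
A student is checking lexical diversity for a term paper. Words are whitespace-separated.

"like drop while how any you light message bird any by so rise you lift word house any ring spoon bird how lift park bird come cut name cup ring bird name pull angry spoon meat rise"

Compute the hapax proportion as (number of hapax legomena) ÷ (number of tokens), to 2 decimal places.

0.43

Frequencies: bird:4, any:3, how:2, you:2, rise:2, lift:2, ring:2, spoon:2, name:2, like:1, drop:1, while:1, light:1, message:1, by:1, so:1, word:1, house:1, park:1, come:1, … (5 more, each freq 1)
Hapax count = 16; token count = 37.
Ratio = 16 / 37 = 0.43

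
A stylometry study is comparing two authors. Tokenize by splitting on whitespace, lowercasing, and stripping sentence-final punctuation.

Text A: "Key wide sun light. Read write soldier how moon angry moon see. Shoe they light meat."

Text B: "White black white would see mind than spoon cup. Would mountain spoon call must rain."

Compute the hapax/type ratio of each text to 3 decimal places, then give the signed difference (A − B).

0.107

A: hapax=12, V=14, ratio=0.857
B: hapax=9, V=12, ratio=0.750
Difference = 0.857 − 0.750 = 0.107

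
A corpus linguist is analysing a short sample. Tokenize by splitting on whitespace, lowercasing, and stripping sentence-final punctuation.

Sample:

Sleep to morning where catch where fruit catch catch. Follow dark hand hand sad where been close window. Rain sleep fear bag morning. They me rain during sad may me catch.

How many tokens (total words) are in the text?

Tokens: sleep, to, morning, where, catch, where, fruit, catch, catch, follow, dark, hand, hand, sad, where, been, close, window, rain, sleep, fear, bag, morning, they, me, rain, during, sad, may, me, catch
N = 31

31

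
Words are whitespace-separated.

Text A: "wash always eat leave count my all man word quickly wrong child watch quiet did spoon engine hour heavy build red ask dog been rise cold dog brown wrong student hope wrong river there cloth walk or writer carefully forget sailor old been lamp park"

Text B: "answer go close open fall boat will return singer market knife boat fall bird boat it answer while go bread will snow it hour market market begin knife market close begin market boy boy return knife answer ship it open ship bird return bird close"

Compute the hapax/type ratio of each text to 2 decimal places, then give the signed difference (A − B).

A: hapax=38, V=41, ratio=0.93
B: hapax=5, V=20, ratio=0.25
Difference = 0.93 − 0.25 = 0.68

0.68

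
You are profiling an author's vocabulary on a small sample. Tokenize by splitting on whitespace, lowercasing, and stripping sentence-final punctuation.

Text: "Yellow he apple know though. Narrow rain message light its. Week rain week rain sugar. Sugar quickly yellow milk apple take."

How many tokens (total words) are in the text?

21

Tokens: yellow, he, apple, know, though, narrow, rain, message, light, its, week, rain, week, rain, sugar, sugar, quickly, yellow, milk, apple, take
N = 21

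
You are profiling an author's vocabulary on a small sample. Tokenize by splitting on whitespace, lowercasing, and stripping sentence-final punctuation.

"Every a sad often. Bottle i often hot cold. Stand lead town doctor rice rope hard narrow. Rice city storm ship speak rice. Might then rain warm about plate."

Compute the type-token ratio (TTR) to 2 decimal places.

N = 29 tokens, V = 26 types.
TTR = V / N = 26 / 29 = 0.90

0.90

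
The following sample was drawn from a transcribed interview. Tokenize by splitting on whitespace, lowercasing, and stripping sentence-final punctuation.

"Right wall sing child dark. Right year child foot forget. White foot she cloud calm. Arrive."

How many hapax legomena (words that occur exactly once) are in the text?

10

Frequencies: right:2, child:2, foot:2, wall:1, sing:1, dark:1, year:1, forget:1, white:1, she:1, cloud:1, calm:1, arrive:1
Hapax (freq=1): arrive, calm, cloud, dark, forget, she, sing, wall, white, year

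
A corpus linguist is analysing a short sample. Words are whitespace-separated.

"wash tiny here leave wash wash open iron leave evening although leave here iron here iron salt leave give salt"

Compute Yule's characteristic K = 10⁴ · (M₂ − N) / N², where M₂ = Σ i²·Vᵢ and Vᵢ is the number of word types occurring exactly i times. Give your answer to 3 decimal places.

Frequencies: leave:4, wash:3, here:3, iron:3, salt:2, tiny:1, open:1, evening:1, although:1, give:1
N = 20. Frequency spectrum: V_1=5, V_2=1, V_3=3, V_4=1
M₂ = 1²·5 + 2²·1 + 3²·3 + 4²·1 = 52
K = 10000 × (52 − 20) / 20² = 800.000

800.000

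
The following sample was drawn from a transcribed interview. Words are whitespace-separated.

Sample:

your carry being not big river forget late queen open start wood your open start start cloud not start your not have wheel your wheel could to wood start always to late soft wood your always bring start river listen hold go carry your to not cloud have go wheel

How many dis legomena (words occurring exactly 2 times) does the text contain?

Frequencies: your:6, start:6, not:4, wood:3, wheel:3, to:3, carry:2, river:2, late:2, open:2, cloud:2, have:2, always:2, go:2, being:1, big:1, forget:1, queen:1, could:1, soft:1, … (3 more, each freq 1)
Words with frequency 2: always, carry, cloud, go, have, late, open, river

8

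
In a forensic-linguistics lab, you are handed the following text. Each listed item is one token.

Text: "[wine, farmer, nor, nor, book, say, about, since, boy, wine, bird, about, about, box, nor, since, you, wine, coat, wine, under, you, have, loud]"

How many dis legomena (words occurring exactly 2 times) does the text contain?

2

Frequencies: wine:4, nor:3, about:3, since:2, you:2, farmer:1, book:1, say:1, boy:1, bird:1, box:1, coat:1, under:1, have:1, loud:1
Words with frequency 2: since, you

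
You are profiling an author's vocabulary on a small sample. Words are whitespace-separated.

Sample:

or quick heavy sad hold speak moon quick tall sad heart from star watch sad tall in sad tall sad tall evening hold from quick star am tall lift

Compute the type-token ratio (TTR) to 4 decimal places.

N = 29 tokens, V = 16 types.
TTR = V / N = 16 / 29 = 0.5517

0.5517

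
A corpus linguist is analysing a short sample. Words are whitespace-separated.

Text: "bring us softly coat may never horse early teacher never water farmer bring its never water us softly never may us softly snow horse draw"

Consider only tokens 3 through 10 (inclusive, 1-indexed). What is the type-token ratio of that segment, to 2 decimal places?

Segment tokens 3–10: softly, coat, may, never, horse, early, teacher, never
Segment N = 8, segment V = 7.
TTR = 7 / 8 = 0.88

0.88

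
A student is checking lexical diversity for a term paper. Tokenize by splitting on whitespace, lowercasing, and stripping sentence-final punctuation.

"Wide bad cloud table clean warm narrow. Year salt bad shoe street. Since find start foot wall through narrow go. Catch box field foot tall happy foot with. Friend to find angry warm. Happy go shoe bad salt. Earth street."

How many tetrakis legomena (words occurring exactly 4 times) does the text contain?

Frequencies: bad:3, foot:3, warm:2, narrow:2, salt:2, shoe:2, street:2, find:2, go:2, happy:2, wide:1, cloud:1, table:1, clean:1, year:1, since:1, start:1, wall:1, through:1, catch:1, … (8 more, each freq 1)
Words with frequency 4: (none)

0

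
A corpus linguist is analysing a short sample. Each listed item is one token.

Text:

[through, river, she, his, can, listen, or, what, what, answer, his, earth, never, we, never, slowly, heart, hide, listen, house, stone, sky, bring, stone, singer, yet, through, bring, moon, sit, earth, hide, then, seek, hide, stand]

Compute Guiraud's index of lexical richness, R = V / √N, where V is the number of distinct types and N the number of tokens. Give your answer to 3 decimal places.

N = 36, V = 26.
√N = 6.000000
R = 26 / 6.000000 = 4.333

4.333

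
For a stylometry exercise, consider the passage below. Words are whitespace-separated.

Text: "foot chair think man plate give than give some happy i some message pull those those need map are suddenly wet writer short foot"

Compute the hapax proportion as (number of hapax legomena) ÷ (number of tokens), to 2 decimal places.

Frequencies: foot:2, give:2, some:2, those:2, chair:1, think:1, man:1, plate:1, than:1, happy:1, i:1, message:1, pull:1, need:1, map:1, are:1, suddenly:1, wet:1, writer:1, short:1
Hapax count = 16; token count = 24.
Ratio = 16 / 24 = 0.67

0.67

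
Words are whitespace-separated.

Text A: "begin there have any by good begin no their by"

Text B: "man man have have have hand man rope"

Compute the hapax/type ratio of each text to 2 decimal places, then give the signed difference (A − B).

0.25

A: hapax=6, V=8, ratio=0.75
B: hapax=2, V=4, ratio=0.50
Difference = 0.75 − 0.50 = 0.25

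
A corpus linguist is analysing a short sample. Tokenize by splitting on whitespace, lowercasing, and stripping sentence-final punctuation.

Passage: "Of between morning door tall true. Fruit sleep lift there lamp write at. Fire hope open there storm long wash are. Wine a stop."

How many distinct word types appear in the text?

23

Distinct types: {a, are, at, between, door, fire, fruit, hope, lamp, lift, long, morning, of, open, sleep, stop, storm, tall, there, true, wash, wine, write}
V = 23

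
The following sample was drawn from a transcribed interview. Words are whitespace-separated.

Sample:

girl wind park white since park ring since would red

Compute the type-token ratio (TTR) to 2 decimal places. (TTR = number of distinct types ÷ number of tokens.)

N = 10 tokens, V = 8 types.
TTR = V / N = 8 / 10 = 0.80

0.80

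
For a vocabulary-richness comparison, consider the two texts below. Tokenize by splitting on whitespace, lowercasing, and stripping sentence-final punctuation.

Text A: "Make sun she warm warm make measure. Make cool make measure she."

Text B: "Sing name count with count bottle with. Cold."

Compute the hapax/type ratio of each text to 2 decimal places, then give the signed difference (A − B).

-0.34

A: hapax=2, V=6, ratio=0.33
B: hapax=4, V=6, ratio=0.67
Difference = 0.33 − 0.67 = -0.34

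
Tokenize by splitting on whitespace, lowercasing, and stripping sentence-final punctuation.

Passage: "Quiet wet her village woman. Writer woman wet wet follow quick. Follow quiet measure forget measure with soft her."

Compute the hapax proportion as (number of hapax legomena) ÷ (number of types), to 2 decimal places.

0.50

Frequencies: wet:3, quiet:2, her:2, woman:2, follow:2, measure:2, village:1, writer:1, quick:1, forget:1, with:1, soft:1
Hapax count = 6; type count = 12.
Ratio = 6 / 12 = 0.50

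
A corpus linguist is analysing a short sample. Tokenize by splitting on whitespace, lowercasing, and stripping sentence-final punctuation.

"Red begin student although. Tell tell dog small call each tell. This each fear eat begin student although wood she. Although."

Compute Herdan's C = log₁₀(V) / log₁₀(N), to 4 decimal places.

N = 21, V = 14.
log₁₀(V) = 1.146128, log₁₀(N) = 1.322219
C = 1.146128 / 1.322219 = 0.8668

0.8668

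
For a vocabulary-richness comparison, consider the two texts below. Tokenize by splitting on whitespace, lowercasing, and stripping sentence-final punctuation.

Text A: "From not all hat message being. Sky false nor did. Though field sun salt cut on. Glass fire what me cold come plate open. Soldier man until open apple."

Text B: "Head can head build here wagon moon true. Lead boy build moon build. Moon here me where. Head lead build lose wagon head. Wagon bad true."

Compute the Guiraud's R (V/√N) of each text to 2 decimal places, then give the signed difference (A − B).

2.65

A: V=28, N=29, R=5.20
B: V=13, N=26, R=2.55
Difference = 5.20 − 2.55 = 2.65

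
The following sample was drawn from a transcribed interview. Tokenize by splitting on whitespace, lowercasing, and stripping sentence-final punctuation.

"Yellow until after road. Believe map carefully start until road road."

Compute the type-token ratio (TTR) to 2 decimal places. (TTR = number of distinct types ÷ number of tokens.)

0.73

N = 11 tokens, V = 8 types.
TTR = V / N = 8 / 11 = 0.73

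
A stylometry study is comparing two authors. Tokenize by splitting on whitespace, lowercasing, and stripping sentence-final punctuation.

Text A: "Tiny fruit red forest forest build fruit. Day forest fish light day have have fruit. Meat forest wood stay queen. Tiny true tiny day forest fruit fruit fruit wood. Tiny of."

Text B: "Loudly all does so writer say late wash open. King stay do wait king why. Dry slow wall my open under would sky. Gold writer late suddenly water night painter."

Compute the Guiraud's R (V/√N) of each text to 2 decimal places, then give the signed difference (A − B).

A: V=15, N=31, R=2.69
B: V=26, N=30, R=4.75
Difference = 2.69 − 4.75 = -2.06

-2.06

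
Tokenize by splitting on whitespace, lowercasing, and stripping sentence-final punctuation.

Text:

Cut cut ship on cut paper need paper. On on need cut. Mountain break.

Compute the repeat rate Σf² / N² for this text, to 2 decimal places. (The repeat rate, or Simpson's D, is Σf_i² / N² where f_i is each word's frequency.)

0.18

Frequencies: cut:4, on:3, paper:2, need:2, ship:1, mountain:1, break:1
Σf² = 36; N² = 196
Repeat rate = 36 / 196 = 0.18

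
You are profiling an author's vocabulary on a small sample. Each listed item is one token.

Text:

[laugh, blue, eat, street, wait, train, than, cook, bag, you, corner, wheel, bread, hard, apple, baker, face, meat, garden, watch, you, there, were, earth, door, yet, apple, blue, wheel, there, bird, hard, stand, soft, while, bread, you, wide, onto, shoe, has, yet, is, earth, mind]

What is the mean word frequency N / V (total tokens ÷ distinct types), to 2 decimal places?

1.29

N = 45 tokens, V = 35 types.
Mean frequency = N / V = 45 / 35 = 1.29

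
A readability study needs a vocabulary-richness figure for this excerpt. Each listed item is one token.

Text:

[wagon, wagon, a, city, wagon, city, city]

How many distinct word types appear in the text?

Distinct types: {a, city, wagon}
V = 3

3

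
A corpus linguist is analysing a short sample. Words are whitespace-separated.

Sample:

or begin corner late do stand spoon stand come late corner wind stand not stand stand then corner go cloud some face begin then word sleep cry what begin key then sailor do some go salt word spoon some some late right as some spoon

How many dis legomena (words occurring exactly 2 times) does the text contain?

Frequencies: stand:5, some:5, begin:3, corner:3, late:3, spoon:3, then:3, do:2, go:2, word:2, or:1, come:1, wind:1, not:1, cloud:1, face:1, sleep:1, cry:1, what:1, key:1, … (4 more, each freq 1)
Words with frequency 2: do, go, word

3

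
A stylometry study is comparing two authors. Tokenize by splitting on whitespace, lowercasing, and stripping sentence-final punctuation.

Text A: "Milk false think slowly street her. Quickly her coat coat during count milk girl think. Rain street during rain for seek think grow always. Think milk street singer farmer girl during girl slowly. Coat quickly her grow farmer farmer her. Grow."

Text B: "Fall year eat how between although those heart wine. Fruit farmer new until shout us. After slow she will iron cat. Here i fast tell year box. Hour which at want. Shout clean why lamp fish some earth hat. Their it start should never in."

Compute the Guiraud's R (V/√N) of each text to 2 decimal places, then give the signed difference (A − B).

A: V=18, N=41, R=2.81
B: V=43, N=45, R=6.41
Difference = 2.81 − 6.41 = -3.60

-3.60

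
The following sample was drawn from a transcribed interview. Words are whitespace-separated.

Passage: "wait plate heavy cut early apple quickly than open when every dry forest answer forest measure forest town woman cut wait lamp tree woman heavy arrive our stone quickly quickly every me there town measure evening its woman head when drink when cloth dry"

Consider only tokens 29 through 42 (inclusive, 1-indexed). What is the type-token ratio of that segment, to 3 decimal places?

Segment tokens 29–42: quickly, quickly, every, me, there, town, measure, evening, its, woman, head, when, drink, when
Segment N = 14, segment V = 12.
TTR = 12 / 14 = 0.857

0.857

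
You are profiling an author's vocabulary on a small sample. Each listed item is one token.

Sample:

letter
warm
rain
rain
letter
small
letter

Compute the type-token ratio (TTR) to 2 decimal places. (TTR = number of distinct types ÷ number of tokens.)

N = 7 tokens, V = 4 types.
TTR = V / N = 4 / 7 = 0.57

0.57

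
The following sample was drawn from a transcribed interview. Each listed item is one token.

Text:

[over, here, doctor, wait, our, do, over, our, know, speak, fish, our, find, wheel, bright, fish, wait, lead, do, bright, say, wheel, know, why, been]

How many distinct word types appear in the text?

Distinct types: {been, bright, do, doctor, find, fish, here, know, lead, our, over, say, speak, wait, wheel, why}
V = 16

16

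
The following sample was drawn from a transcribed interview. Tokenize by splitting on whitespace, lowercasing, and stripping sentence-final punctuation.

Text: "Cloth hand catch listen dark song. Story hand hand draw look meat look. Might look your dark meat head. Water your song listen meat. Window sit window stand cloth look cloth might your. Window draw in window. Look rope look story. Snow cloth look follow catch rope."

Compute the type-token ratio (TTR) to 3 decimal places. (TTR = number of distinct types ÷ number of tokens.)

0.447

N = 47 tokens, V = 21 types.
TTR = V / N = 21 / 47 = 0.447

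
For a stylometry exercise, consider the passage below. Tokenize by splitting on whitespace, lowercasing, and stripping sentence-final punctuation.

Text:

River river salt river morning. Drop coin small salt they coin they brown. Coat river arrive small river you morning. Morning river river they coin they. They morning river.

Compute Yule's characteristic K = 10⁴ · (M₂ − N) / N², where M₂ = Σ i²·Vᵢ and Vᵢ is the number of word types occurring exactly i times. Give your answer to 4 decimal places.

1165.2794

Frequencies: river:8, they:5, morning:4, coin:3, salt:2, small:2, drop:1, brown:1, coat:1, arrive:1, you:1
N = 29. Frequency spectrum: V_1=5, V_2=2, V_3=1, V_4=1, V_5=1, V_8=1
M₂ = 1²·5 + 2²·2 + 3²·1 + 4²·1 + 5²·1 + 8²·1 = 127
K = 10000 × (127 − 29) / 29² = 1165.2794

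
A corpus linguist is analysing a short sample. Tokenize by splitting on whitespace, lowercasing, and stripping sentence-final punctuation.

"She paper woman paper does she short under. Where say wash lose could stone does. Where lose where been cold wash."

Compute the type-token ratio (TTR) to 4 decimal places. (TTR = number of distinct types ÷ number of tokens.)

0.6667

N = 21 tokens, V = 14 types.
TTR = V / N = 14 / 21 = 0.6667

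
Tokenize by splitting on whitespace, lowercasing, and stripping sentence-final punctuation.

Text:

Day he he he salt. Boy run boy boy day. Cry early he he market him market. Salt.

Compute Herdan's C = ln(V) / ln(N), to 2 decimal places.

N = 18, V = 9.
ln(V) = 2.197225, ln(N) = 2.890372
C = 2.197225 / 2.890372 = 0.76

0.76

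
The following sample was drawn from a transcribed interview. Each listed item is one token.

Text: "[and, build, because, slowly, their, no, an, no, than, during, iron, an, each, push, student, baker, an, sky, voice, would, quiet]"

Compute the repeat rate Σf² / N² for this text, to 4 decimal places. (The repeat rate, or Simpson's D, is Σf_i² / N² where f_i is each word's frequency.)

Frequencies: an:3, no:2, and:1, build:1, because:1, slowly:1, their:1, than:1, during:1, iron:1, each:1, push:1, student:1, baker:1, sky:1, voice:1, would:1, quiet:1
Σf² = 29; N² = 441
Repeat rate = 29 / 441 = 0.0658

0.0658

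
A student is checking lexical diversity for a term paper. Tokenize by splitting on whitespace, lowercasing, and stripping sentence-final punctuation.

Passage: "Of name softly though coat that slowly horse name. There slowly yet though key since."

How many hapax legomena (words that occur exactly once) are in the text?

Frequencies: name:2, though:2, slowly:2, of:1, softly:1, coat:1, that:1, horse:1, there:1, yet:1, key:1, since:1
Hapax (freq=1): coat, horse, key, of, since, softly, that, there, yet

9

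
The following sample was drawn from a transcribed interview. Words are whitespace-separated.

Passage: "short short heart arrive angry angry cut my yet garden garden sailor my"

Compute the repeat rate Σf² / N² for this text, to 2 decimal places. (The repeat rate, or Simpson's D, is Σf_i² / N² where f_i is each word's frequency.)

0.12

Frequencies: short:2, angry:2, my:2, garden:2, heart:1, arrive:1, cut:1, yet:1, sailor:1
Σf² = 21; N² = 169
Repeat rate = 21 / 169 = 0.12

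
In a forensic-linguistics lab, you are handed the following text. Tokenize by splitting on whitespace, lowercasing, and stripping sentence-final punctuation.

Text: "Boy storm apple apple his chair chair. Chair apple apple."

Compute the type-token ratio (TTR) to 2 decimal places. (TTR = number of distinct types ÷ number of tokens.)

0.50

N = 10 tokens, V = 5 types.
TTR = V / N = 5 / 10 = 0.50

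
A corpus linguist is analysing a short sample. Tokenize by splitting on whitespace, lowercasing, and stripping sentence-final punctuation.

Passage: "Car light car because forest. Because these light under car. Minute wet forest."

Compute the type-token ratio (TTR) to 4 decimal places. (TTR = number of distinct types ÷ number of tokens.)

0.6154

N = 13 tokens, V = 8 types.
TTR = V / N = 8 / 13 = 0.6154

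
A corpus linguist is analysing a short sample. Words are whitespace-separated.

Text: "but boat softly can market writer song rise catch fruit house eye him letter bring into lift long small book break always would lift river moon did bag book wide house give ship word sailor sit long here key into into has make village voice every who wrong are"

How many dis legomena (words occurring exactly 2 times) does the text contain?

Frequencies: into:3, house:2, lift:2, long:2, book:2, but:1, boat:1, softly:1, can:1, market:1, writer:1, song:1, rise:1, catch:1, fruit:1, eye:1, him:1, letter:1, bring:1, small:1, … (23 more, each freq 1)
Words with frequency 2: book, house, lift, long

4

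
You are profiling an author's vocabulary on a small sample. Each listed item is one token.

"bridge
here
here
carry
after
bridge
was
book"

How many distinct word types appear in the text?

6

Distinct types: {after, book, bridge, carry, here, was}
V = 6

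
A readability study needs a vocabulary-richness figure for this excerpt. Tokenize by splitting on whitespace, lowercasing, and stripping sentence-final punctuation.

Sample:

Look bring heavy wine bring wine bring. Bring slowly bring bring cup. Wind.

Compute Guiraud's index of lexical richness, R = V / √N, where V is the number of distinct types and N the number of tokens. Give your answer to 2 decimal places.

N = 13, V = 7.
√N = 3.605551
R = 7 / 3.605551 = 1.94

1.94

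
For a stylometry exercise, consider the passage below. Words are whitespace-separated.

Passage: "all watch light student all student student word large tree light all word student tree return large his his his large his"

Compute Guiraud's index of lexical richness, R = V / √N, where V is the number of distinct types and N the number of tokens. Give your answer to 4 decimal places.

1.9188

N = 22, V = 9.
√N = 4.690416
R = 9 / 4.690416 = 1.9188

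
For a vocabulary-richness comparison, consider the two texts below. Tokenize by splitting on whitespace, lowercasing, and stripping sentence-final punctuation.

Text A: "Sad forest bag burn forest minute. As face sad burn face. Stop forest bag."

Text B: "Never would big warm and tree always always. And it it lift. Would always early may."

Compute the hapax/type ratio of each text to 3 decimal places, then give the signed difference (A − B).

A: hapax=3, V=8, ratio=0.375
B: hapax=7, V=11, ratio=0.636
Difference = 0.375 − 0.636 = -0.261

-0.261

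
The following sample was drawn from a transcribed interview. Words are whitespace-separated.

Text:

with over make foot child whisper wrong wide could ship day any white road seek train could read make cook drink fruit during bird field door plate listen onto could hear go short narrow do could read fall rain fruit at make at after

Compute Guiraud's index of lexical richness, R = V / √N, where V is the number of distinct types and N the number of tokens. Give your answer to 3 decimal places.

5.427

N = 44, V = 36.
√N = 6.633250
R = 36 / 6.633250 = 5.427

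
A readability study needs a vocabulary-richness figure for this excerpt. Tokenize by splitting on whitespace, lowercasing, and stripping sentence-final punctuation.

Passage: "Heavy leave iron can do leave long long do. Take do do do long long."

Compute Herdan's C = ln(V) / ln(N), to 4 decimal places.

0.7186

N = 15, V = 7.
ln(V) = 1.945910, ln(N) = 2.708050
C = 1.945910 / 2.708050 = 0.7186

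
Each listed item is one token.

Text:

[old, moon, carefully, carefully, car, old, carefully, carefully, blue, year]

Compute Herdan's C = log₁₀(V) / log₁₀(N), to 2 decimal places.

N = 10, V = 6.
log₁₀(V) = 0.778151, log₁₀(N) = 1.000000
C = 0.778151 / 1.000000 = 0.78

0.78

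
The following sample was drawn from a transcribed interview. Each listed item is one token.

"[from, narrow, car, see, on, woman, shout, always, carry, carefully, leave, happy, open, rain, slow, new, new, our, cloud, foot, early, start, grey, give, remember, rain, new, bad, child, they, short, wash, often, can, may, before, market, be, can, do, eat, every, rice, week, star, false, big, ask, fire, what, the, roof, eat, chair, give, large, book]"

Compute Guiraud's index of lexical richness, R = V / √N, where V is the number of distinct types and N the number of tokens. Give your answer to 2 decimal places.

N = 57, V = 51.
√N = 7.549834
R = 51 / 7.549834 = 6.76

6.76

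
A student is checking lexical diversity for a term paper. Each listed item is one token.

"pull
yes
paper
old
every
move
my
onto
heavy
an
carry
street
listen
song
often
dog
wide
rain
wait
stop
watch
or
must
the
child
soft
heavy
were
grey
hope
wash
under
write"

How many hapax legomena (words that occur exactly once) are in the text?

31

Frequencies: heavy:2, pull:1, yes:1, paper:1, old:1, every:1, move:1, my:1, onto:1, an:1, carry:1, street:1, listen:1, song:1, often:1, dog:1, wide:1, rain:1, wait:1, stop:1, … (12 more, each freq 1)
Hapax (freq=1): an, carry, child, dog, every, grey, hope, listen, move, must, my, often, old, onto, or, paper, pull, rain, soft, song, stop, street, the, under, wait, wash, watch, were, wide, write, yes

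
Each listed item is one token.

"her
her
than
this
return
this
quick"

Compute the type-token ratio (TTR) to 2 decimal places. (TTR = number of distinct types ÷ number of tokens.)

0.71

N = 7 tokens, V = 5 types.
TTR = V / N = 5 / 7 = 0.71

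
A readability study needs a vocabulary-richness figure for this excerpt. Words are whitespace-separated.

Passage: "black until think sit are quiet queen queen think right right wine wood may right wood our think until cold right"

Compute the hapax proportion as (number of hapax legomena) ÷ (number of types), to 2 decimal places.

0.62

Frequencies: right:4, think:3, until:2, queen:2, wood:2, black:1, sit:1, are:1, quiet:1, wine:1, may:1, our:1, cold:1
Hapax count = 8; type count = 13.
Ratio = 8 / 13 = 0.62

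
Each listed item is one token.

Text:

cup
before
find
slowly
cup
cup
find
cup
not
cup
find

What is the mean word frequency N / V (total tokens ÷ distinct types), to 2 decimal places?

2.20

N = 11 tokens, V = 5 types.
Mean frequency = N / V = 11 / 5 = 2.20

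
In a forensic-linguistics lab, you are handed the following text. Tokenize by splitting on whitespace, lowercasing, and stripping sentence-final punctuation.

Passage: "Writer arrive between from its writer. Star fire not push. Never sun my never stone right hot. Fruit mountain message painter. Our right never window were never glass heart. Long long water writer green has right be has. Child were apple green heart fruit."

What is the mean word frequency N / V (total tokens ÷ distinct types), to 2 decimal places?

1.42

N = 44 tokens, V = 31 types.
Mean frequency = N / V = 44 / 31 = 1.42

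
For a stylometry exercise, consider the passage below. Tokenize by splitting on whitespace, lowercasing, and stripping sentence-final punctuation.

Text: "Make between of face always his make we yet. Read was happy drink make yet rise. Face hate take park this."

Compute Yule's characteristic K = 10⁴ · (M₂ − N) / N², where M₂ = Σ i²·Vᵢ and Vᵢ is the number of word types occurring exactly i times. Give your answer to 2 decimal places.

226.76

Frequencies: make:3, face:2, yet:2, between:1, of:1, always:1, his:1, we:1, read:1, was:1, happy:1, drink:1, rise:1, hate:1, take:1, park:1, this:1
N = 21. Frequency spectrum: V_1=14, V_2=2, V_3=1
M₂ = 1²·14 + 2²·2 + 3²·1 = 31
K = 10000 × (31 − 21) / 21² = 226.76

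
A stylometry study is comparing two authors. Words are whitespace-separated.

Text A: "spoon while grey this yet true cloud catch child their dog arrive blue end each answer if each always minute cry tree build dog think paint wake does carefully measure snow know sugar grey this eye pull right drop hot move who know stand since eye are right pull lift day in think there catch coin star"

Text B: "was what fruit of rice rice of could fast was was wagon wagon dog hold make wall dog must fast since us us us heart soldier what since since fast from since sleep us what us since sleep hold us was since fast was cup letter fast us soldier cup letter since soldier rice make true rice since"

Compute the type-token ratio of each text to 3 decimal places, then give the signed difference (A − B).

TTR(A) = 47/57 = 0.825
TTR(B) = 22/58 = 0.379
Difference = 0.825 − 0.379 = 0.446

0.446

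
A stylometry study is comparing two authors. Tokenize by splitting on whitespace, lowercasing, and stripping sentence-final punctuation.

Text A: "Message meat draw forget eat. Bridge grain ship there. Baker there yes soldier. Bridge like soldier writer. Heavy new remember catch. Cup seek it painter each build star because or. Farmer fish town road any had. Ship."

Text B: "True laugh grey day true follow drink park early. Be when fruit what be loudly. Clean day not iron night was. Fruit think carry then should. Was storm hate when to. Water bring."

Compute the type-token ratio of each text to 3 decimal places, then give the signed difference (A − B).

0.074

TTR(A) = 33/37 = 0.892
TTR(B) = 27/33 = 0.818
Difference = 0.892 − 0.818 = 0.074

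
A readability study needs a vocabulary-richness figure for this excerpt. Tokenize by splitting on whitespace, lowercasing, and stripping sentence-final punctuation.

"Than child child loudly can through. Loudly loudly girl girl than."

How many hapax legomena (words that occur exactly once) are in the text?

Frequencies: loudly:3, than:2, child:2, girl:2, can:1, through:1
Hapax (freq=1): can, through

2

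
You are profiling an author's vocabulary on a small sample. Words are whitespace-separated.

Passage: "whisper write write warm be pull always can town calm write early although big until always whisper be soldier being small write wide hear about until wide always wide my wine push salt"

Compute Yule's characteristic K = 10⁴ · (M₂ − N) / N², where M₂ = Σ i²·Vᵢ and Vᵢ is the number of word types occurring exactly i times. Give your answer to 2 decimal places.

275.48

Frequencies: write:4, always:3, wide:3, whisper:2, be:2, until:2, warm:1, pull:1, can:1, town:1, calm:1, early:1, although:1, big:1, soldier:1, being:1, small:1, hear:1, about:1, my:1, … (3 more, each freq 1)
N = 33. Frequency spectrum: V_1=17, V_2=3, V_3=2, V_4=1
M₂ = 1²·17 + 2²·3 + 3²·2 + 4²·1 = 63
K = 10000 × (63 − 33) / 33² = 275.48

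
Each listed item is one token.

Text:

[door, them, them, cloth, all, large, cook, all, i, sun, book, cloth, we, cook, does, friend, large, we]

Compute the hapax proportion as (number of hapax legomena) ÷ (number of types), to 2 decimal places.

Frequencies: them:2, cloth:2, all:2, large:2, cook:2, we:2, door:1, i:1, sun:1, book:1, does:1, friend:1
Hapax count = 6; type count = 12.
Ratio = 6 / 12 = 0.50

0.50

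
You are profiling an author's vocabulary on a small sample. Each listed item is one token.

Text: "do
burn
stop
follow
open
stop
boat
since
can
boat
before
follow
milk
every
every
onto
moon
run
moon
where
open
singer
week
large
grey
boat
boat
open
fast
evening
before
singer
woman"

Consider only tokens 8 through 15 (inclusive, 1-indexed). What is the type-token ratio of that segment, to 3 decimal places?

0.875

Segment tokens 8–15: since, can, boat, before, follow, milk, every, every
Segment N = 8, segment V = 7.
TTR = 7 / 8 = 0.875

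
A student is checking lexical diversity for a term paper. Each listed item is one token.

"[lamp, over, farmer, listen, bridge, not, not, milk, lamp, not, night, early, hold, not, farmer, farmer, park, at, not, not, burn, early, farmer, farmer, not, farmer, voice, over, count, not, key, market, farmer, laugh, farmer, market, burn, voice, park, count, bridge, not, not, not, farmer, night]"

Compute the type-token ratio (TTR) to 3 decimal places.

0.391

N = 46 tokens, V = 18 types.
TTR = V / N = 18 / 46 = 0.391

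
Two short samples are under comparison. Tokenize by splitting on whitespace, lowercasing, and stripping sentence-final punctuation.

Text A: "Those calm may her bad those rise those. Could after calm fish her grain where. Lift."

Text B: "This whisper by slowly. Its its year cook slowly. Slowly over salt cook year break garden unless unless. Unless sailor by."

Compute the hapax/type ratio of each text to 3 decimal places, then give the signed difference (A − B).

0.212

A: hapax=9, V=12, ratio=0.750
B: hapax=7, V=13, ratio=0.538
Difference = 0.750 − 0.538 = 0.212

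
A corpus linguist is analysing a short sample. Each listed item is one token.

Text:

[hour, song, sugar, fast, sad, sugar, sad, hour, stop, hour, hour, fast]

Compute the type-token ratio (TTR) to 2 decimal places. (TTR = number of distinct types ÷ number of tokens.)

0.50

N = 12 tokens, V = 6 types.
TTR = V / N = 6 / 12 = 0.50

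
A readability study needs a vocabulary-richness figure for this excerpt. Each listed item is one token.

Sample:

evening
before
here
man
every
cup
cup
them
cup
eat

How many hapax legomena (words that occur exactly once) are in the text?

Frequencies: cup:3, evening:1, before:1, here:1, man:1, every:1, them:1, eat:1
Hapax (freq=1): before, eat, evening, every, here, man, them

7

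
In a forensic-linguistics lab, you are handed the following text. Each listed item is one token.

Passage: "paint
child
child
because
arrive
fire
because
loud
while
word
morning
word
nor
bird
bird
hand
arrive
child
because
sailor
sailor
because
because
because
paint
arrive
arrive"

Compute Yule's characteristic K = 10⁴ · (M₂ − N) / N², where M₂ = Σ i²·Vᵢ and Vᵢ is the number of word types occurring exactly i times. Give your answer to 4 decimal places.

Frequencies: because:6, arrive:4, child:3, paint:2, word:2, bird:2, sailor:2, fire:1, loud:1, while:1, morning:1, nor:1, hand:1
N = 27. Frequency spectrum: V_1=6, V_2=4, V_3=1, V_4=1, V_6=1
M₂ = 1²·6 + 2²·4 + 3²·1 + 4²·1 + 6²·1 = 83
K = 10000 × (83 − 27) / 27² = 768.1756

768.1756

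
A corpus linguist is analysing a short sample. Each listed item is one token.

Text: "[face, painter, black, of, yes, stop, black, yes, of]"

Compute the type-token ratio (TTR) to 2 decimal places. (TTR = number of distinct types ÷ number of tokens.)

0.67

N = 9 tokens, V = 6 types.
TTR = V / N = 6 / 9 = 0.67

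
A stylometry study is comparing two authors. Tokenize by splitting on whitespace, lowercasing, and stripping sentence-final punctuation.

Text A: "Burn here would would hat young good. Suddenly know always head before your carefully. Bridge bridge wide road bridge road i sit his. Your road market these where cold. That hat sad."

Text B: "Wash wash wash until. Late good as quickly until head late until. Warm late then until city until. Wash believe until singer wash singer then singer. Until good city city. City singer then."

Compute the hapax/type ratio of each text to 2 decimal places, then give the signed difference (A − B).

0.38

A: hapax=20, V=25, ratio=0.80
B: hapax=5, V=12, ratio=0.42
Difference = 0.80 − 0.42 = 0.38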